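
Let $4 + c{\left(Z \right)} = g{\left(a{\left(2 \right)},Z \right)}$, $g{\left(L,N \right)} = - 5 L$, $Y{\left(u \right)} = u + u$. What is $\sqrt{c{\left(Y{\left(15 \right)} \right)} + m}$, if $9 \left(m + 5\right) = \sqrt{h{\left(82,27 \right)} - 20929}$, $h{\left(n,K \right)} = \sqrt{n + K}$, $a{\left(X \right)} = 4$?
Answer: $\frac{\sqrt{-261 + \sqrt{-20929 + \sqrt{109}}}}{3} \approx 1.4414 + 5.5747 i$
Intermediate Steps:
$Y{\left(u \right)} = 2 u$
$c{\left(Z \right)} = -24$ ($c{\left(Z \right)} = -4 - 20 = -24$)
$h{\left(n,K \right)} = \sqrt{K + n}$
$m = -5 + \frac{\sqrt{-20929 + \sqrt{109}}}{9}$ ($m = -5 + \frac{\sqrt{\sqrt{27 + 82} - 20929}}{9} = -5 + \frac{\sqrt{\sqrt{109} - 20929}}{9} = -5 + \frac{\sqrt{-20929 + \sqrt{109}}}{9} \approx -5.0 + 16.07 i$)
$\sqrt{c{\left(Y{\left(15 \right)} \right)} + m} = \sqrt{-24 - \left(5 - \frac{i \sqrt{20929 - \sqrt{109}}}{9}\right)} = \sqrt{-29 + \frac{i \sqrt{20929 - \sqrt{109}}}{9}}$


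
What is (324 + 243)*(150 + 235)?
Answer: 218295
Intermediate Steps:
(324 + 243)*(150 + 235) = 567*385 = 218295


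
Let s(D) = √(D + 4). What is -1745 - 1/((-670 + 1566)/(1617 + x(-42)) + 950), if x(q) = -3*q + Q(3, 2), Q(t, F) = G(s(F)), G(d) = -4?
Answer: -2884392509/1652946 ≈ -1745.0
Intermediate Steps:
s(D) = √(4 + D)
Q(t, F) = -4
x(q) = -4 - 3*q (x(q) = -3*q - 4 = -4 - 3*q)
-1745 - 1/((-670 + 1566)/(1617 + x(-42)) + 950) = -1745 - 1/((-670 + 1566)/(1617 + (-4 - 3*(-42))) + 950) = -1745 - 1/(896/(1617 + (-4 + 126)) + 950) = -1745 - 1/(896/(1617 + 122) + 950) = -1745 - 1/(896/1739 + 950) = -1745 - 1/1652946/1739 = -1745 - 1*1739/1652946 = -1745 - 1739/1652946 = -2884392509/1652946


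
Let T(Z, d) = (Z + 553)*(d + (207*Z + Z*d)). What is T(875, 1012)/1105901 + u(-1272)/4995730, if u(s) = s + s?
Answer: 224012217233004/162493611845 ≈ 1378.6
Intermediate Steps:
T(Z, d) = (553 + Z)*(d + 207*Z + Z*d)
u(s) = 2*s
T(875, 1012)/1105901 + u(-1272)/4995730 = (207*875² + 553*1012 + 114471*875 + 1012*875² + 554*875*1012)/1105901 + (2*(-1272))/4995730 = (207*765625 + 559636 + 100162125 + 1012*765625 + 490567000)*(1/1105901) - 2544*1/4995730 = (158484375 + 559636 + 100162125 + 774812500 + 490567000)*(1/1105901) - 1272/2497865 = 1524585636*(1/1105901) - 1272/2497865 = 89681508/65053 - 1272/2497865 = 224012217233004/162493611845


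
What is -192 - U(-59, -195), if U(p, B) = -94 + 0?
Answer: -98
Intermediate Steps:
U(p, B) = -94
-192 - U(-59, -195) = -192 - 1*(-94) = -192 + 94 = -98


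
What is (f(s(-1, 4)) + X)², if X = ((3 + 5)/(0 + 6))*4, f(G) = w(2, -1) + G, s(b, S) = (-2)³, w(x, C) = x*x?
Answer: 16/9 ≈ 1.7778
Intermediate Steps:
w(x, C) = x²
s(b, S) = -8
f(G) = 4 + G (f(G) = 2² + G = 4 + G)
X = 16/3 (X = (8/6)*4 = (8*(⅙))*4 = (4/3)*4 = 16/3 ≈ 5.3333)
(f(s(-1, 4)) + X)² = ((4 - 8) + 16/3)² = (-4 + 16/3)² = (4/3)² = 16/9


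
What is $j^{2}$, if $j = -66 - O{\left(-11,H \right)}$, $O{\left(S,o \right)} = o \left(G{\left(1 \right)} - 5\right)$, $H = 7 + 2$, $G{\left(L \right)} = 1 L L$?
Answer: $900$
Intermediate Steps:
$G{\left(L \right)} = L^{2}$ ($G{\left(L \right)} = L L = L^{2}$)
$H = 9$
$O{\left(S,o \right)} = - 4 o$ ($O{\left(S,o \right)} = o \left(1^{2} - 5\right) = o \left(1 - 5\right) = o \left(-4\right) = - 4 o$)
$j = -30$ ($j = -66 - \left(-4\right) 9 = -66 - -36 = -66 + 36 = -30$)
$j^{2} = \left(-30\right)^{2} = 900$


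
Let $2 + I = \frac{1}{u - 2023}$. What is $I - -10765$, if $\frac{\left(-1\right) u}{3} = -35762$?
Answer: $\frac{1132945670}{105263} \approx 10763.0$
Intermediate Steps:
$u = 107286$ ($u = \left(-3\right) \left(-35762\right) = 107286$)
$I = - \frac{210525}{105263}$ ($I = -2 + \frac{1}{107286 - 2023} = -2 + \frac{1}{105263} = - \frac{210525}{105263} \approx -2.0$)
$I - -10765 = - \frac{210525}{105263} - -10765 = - \frac{210525}{105263} + 10765 = \frac{1132945670}{105263}$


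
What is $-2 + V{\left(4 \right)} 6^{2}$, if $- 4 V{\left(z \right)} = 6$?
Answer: $-56$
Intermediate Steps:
$V{\left(z \right)} = - \frac{3}{2}$ ($V{\left(z \right)} = \left(- \frac{1}{4}\right) 6 = - \frac{3}{2}$)
$-2 + V{\left(4 \right)} 6^{2} = -2 - \frac{3 \cdot 6^{2}}{2} = -2 - 54 = -56$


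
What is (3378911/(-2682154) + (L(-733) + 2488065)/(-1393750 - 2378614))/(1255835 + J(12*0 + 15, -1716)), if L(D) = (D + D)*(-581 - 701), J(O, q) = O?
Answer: -12230364060531/6353383574021763800 ≈ -1.9250e-6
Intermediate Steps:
L(D) = -2564*D (L(D) = (2*D)*(-1282) = -2564*D)
(3378911/(-2682154) + (L(-733) + 2488065)/(-1393750 - 2378614))/(1255835 + J(12*0 + 15, -1716)) = (3378911/(-2682154) + (-2564*(-733) + 2488065)/(-1393750 - 2378614))/(1255835 + (12*0 + 15)) = (3378911*(-1/2682154) + (1879412 + 2488065)/(-3772364))/(1255835 + (0 + 15)) = (-3378911/2682154 + 4367477*(-1/3772364))/(1255835 + 15) = (-3378911/2682154 - 4367477/3772364)/1255850 = -12230364060531/5059030596028*1/1255850 = -12230364060531/6353383574021763800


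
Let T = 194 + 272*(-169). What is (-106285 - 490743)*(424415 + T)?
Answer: -226059278948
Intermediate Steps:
T = -45774 (T = 194 - 45968 = -45774)
(-106285 - 490743)*(424415 + T) = (-106285 - 490743)*(424415 - 45774) = -597028*378641 = -226059278948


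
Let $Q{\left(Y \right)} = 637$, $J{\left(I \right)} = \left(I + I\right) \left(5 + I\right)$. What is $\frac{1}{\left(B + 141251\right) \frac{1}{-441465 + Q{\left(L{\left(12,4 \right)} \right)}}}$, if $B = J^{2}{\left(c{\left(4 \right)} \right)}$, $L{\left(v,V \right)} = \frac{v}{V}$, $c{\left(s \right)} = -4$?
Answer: $- \frac{440828}{141315} \approx -3.1195$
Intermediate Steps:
$J{\left(I \right)} = 2 I \left(5 + I\right)$
$B = 64$ ($B = \left(2 \left(-4\right) \left(5 - 4\right)\right)^{2} = \left(2 \left(-4\right) 1\right)^{2} = \left(-8\right)^{2} = 64$)
$\frac{1}{\left(B + 141251\right) \frac{1}{-441465 + Q{\left(L{\left(12,4 \right)} \right)}}} = \frac{1}{\left(64 + 141251\right) \frac{1}{-441465 + 637}} = \frac{1}{141315 \frac{1}{-440828}} = \frac{1}{141315 \left(- \frac{1}{440828}\right)} = \frac{1}{- \frac{141315}{440828}} = - \frac{440828}{141315}$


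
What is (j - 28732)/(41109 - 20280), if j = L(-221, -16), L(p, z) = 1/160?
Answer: -1532373/1110880 ≈ -1.3794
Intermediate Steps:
L(p, z) = 1/160
j = 1/160 ≈ 0.0062500
(j - 28732)/(41109 - 20280) = (1/160 - 28732)/(41109 - 20280) = -4597119/160/20829 = -4597119/160*1/20829 = -1532373/1110880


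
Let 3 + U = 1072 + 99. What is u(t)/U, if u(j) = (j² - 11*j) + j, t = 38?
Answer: 133/146 ≈ 0.91096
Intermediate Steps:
u(j) = j² - 10*j
U = 1168 (U = -3 + (1072 + 99) = -3 + 1171 = 1168)
u(t)/U = (38*(-10 + 38))/1168 = (38*28)*(1/1168) = 1064*(1/1168) = 133/146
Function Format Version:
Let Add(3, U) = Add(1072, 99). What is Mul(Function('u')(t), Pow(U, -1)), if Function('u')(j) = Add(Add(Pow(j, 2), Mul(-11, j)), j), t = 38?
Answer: Rational(133, 146) ≈ 0.91096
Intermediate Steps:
Function('u')(j) = Add(Pow(j, 2), Mul(-10, j))
U = 1168 (U = Add(-3, Add(1072, 99)) = Add(-3, 1171) = 1168)
Mul(Function('u')(t), Pow(U, -1)) = Mul(Mul(38, Add(-10, 38)), Pow(1168, -1)) = Mul(Mul(38, 28), Rational(1, 1168)) = Mul(1064, Rational(1, 1168)) = Rational(133, 146)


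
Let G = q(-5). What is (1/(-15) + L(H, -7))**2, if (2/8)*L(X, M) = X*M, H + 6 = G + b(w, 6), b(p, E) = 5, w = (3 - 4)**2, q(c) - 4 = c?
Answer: 703921/225 ≈ 3128.5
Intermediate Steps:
q(c) = 4 + c
G = -1 (G = 4 - 5 = -1)
w = 1 (w = (-1)**2 = 1)
H = -2 (H = -6 + (-1 + 5) = -6 + 4 = -2)
L(X, M) = 4*M*X (L(X, M) = 4*(X*M) = 4*(M*X) = 4*M*X)
(1/(-15) + L(H, -7))**2 = (1/(-15) + 4*(-7)*(-2))**2 = (-1/15 + 56)**2 = (839/15)**2 = 703921/225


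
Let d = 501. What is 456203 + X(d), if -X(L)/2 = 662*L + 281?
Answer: -207683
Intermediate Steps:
X(L) = -562 - 1324*L (X(L) = -2*(662*L + 281) = -2*(281 + 662*L) = -562 - 1324*L)
456203 + X(d) = 456203 + (-562 - 1324*501) = 456203 + (-562 - 663324) = 456203 - 663886 = -207683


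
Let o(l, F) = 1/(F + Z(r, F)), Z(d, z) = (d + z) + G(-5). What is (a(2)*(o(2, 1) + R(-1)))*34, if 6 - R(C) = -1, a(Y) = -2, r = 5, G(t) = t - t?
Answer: -3400/7 ≈ -485.71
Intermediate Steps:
G(t) = 0
Z(d, z) = d + z (Z(d, z) = (d + z) + 0 = d + z)
R(C) = 7 (R(C) = 6 - 1*(-1) = 6 + 1 = 7)
o(l, F) = 1/(5 + 2*F) (o(l, F) = 1/(F + (5 + F)) = 1/(5 + 2*F))
(a(2)*(o(2, 1) + R(-1)))*34 = -2*(1/(5 + 2*1) + 7)*34 = -2*(1/(5 + 2) + 7)*34 = -2*(1/7 + 7)*34 = -2*(⅐ + 7)*34 = -2*50/7*34 = -100/7*34 = -3400/7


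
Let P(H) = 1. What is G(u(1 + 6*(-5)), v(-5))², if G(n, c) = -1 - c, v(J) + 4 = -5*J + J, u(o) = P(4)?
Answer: 289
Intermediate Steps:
u(o) = 1
v(J) = -4 - 4*J (v(J) = -4 + (-5*J + J) = -4 - 4*J)
G(u(1 + 6*(-5)), v(-5))² = (-1 - (-4 - 4*(-5)))² = (-1 - (-4 + 20))² = (-1 - 1*16)² = (-1 - 16)² = (-17)² = 289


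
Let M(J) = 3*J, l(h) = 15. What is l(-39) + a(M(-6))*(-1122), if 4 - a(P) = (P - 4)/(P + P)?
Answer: -11362/3 ≈ -3787.3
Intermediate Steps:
a(P) = 4 - (-4 + P)/(2*P) (a(P) = 4 - (P - 4)/(P + P) = 4 - (-4 + P)/(2*P))
l(-39) + a(M(-6))*(-1122) = 15 + (7/2 + 2/((3*(-6))))*(-1122) = 15 + (7/2 + 2/(-18))*(-1122) = 15 + (7/2 + 2*(-1/18))*(-1122) = 15 + (7/2 - ⅑)*(-1122) = 15 + (61/18)*(-1122) = 15 - 11407/3 = -11362/3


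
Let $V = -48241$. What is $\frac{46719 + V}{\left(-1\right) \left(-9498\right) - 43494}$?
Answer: $\frac{761}{16998} \approx 0.04477$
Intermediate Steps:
$\frac{46719 + V}{\left(-1\right) \left(-9498\right) - 43494} = \frac{46719 - 48241}{\left(-1\right) \left(-9498\right) - 43494} = - \frac{1522}{9498 - 43494} = - \frac{1522}{-33996} = \left(-1522\right) \left(- \frac{1}{33996}\right) = \frac{761}{16998}$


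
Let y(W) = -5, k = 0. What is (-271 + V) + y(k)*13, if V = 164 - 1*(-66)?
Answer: -106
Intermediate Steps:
V = 230 (V = 164 + 66 = 230)
(-271 + V) + y(k)*13 = (-271 + 230) - 5*13 = -41 - 65 = -106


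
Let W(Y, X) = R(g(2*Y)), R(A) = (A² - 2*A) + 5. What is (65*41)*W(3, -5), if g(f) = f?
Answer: 77285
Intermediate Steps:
R(A) = 5 + A² - 2*A
W(Y, X) = 5 - 4*Y + 4*Y² (W(Y, X) = 5 + (2*Y)² - 4*Y = 5 + 4*Y² - 4*Y = 5 - 4*Y + 4*Y²)
(65*41)*W(3, -5) = (65*41)*(5 - 4*3 + 4*3²) = 2665*(5 - 12 + 4*9) = 2665*(5 - 12 + 36) = 2665*29 = 77285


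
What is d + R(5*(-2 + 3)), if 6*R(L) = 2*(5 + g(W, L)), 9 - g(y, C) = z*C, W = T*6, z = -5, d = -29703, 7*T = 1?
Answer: -29690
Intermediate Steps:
T = 1/7 (T = (1/7)*1 = 1/7 ≈ 0.14286)
W = 6/7 (W = (1/7)*6 = 6/7 ≈ 0.85714)
g(y, C) = 9 + 5*C (g(y, C) = 9 - (-5)*C = 9 + 5*C)
R(L) = 14/3 + 5*L/3 (R(L) = (2*(5 + (9 + 5*L)))/6 = (2*(14 + 5*L))/6 = (28 + 10*L)/6 = 14/3 + 5*L/3)
d + R(5*(-2 + 3)) = -29703 + (14/3 + 5*(5*(-2 + 3))/3) = -29703 + (14/3 + 5*(5*1)/3) = -29703 + (14/3 + (5/3)*5) = -29703 + (14/3 + 25/3) = -29703 + 13 = -29690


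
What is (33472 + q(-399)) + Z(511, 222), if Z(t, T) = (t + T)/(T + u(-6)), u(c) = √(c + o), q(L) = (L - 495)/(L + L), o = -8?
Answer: 109746320604/3278317 - 733*I*√14/49298 ≈ 33476.0 - 0.055634*I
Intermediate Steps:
q(L) = (-495 + L)/(2*L) (q(L) = (-495 + L)/((2*L)) = (-495 + L)*(1/(2*L)) = (-495 + L)/(2*L))
u(c) = √(-8 + c) (u(c) = √(c - 8) = √(-8 + c))
Z(t, T) = (T + t)/(T + I*√14) (Z(t, T) = (t + T)/(T + √(-8 - 6)) = (T + t)/(T + √(-14)) = (T + t)/(T + I*√14))
(33472 + q(-399)) + Z(511, 222) = (33472 + (½)*(-495 - 399)/(-399)) + (222 + 511)/(222 + I*√14) = (33472 + (½)*(-1/399)*(-894)) + 733/(222 + I*√14) = (33472 + 149/133) + 733/(222 + I*√14) = 4451925/133 + 733/(222 + I*√14)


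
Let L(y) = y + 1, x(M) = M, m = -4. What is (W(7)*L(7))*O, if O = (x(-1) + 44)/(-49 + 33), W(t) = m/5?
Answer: 86/5 ≈ 17.200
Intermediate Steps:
W(t) = -4/5
O = -43/16 (O = (-1 + 44)/(-49 + 33) = 43/(-16) = 43*(-1/16) = -43/16 ≈ -2.6875)
L(y) = 1 + y
(W(7)*L(7))*O = -4*(1 + 7)/5*(-43/16) = -4/5*8*(-43/16) = -32/5*(-43/16) = 86/5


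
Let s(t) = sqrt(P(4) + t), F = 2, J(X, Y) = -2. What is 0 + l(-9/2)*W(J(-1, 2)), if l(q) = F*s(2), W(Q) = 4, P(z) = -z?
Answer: 8*I*sqrt(2) ≈ 11.314*I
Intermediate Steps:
s(t) = sqrt(-4 + t) (s(t) = sqrt(-1*4 + t) = sqrt(-4 + t))
l(q) = 2*I*sqrt(2) (l(q) = 2*sqrt(-4 + 2) = 2*sqrt(-2) = 2*(I*sqrt(2)) = 2*I*sqrt(2))
0 + l(-9/2)*W(J(-1, 2)) = 0 + (2*I*sqrt(2))*4 = 0 + 8*I*sqrt(2) = 8*I*sqrt(2)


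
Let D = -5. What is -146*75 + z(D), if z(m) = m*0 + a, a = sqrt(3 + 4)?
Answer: -10950 + sqrt(7) ≈ -10947.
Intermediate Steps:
a = sqrt(7) ≈ 2.6458
z(m) = sqrt(7) (z(m) = m*0 + sqrt(7) = 0 + sqrt(7) = sqrt(7))
-146*75 + z(D) = -146*75 + sqrt(7) = -10950 + sqrt(7)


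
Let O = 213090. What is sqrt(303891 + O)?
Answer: sqrt(516981) ≈ 719.01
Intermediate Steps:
sqrt(303891 + O) = sqrt(303891 + 213090) = sqrt(516981)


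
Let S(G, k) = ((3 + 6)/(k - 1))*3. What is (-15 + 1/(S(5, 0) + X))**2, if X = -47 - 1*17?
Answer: 1865956/8281 ≈ 225.33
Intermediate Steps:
S(G, k) = 27/(-1 + k) (S(G, k) = (9/(-1 + k))*3 = 27/(-1 + k))
X = -64 (X = -47 - 17 = -64)
(-15 + 1/(S(5, 0) + X))**2 = (-15 + 1/(27/(-1 + 0) - 64))**2 = (-15 + 1/(27/(-1) - 64))**2 = (-15 + 1/(27*(-1) - 64))**2 = (-15 + 1/(-27 - 64))**2 = (-15 + 1/(-91))**2 = (-15 - 1/91)**2 = (-1366/91)**2 = 1865956/8281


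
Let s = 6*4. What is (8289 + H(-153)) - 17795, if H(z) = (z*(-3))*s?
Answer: 1510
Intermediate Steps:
s = 24
H(z) = -72*z (H(z) = (z*(-3))*24 = -3*z*24 = -72*z)
(8289 + H(-153)) - 17795 = (8289 - 72*(-153)) - 17795 = (8289 + 11016) - 17795 = 19305 - 17795 = 1510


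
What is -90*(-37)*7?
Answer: 23310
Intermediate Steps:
-90*(-37)*7 = 3330*7 = 23310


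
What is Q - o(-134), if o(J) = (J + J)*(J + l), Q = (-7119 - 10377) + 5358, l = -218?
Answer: -106474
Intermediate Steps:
Q = -12138 (Q = -17496 + 5358 = -12138)
o(J) = 2*J*(-218 + J) (o(J) = (J + J)*(J - 218) = (2*J)*(-218 + J) = 2*J*(-218 + J))
Q - o(-134) = -12138 - 2*(-134)*(-218 - 134) = -12138 - 2*(-134)*(-352) = -12138 - 1*94336 = -12138 - 94336 = -106474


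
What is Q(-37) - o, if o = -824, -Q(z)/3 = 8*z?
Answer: 1712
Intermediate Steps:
Q(z) = -24*z
Q(-37) - o = -24*(-37) - 1*(-824) = 888 + 824 = 1712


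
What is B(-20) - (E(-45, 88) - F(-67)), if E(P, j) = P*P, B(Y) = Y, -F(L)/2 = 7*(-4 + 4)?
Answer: -2045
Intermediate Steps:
F(L) = 0 (F(L) = -14*(-4 + 4) = -14*0 = -2*0 = 0)
E(P, j) = P²
B(-20) - (E(-45, 88) - F(-67)) = -20 - ((-45)² - 1*0) = -20 - (2025 + 0) = -20 - 1*2025 = -20 - 2025 = -2045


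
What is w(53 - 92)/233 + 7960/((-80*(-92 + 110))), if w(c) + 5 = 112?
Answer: -42515/8388 ≈ -5.0686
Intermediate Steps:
w(c) = 107 (w(c) = -5 + 112 = 107)
w(53 - 92)/233 + 7960/((-80*(-92 + 110))) = 107/233 + 7960/((-80*(-92 + 110))) = 107*(1/233) + 7960/((-80*18)) = 107/233 + 7960/(-1440) = 107/233 + 7960*(-1/1440) = 107/233 - 199/36 = -42515/8388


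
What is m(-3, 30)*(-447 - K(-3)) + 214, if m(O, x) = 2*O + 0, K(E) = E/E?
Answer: 2902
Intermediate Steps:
K(E) = 1
m(O, x) = 2*O
m(-3, 30)*(-447 - K(-3)) + 214 = (2*(-3))*(-447 - 1*1) + 214 = -6*(-447 - 1) + 214 = -6*(-448) + 214 = 2688 + 214 = 2902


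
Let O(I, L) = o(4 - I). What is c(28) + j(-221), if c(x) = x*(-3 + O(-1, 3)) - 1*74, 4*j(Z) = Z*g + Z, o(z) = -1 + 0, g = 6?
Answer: -2291/4 ≈ -572.75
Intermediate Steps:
o(z) = -1
O(I, L) = -1
j(Z) = 7*Z/4 (j(Z) = (Z*6 + Z)/4 = (6*Z + Z)/4 = (7*Z)/4 = 7*Z/4)
c(x) = -74 - 4*x (c(x) = x*(-3 - 1) - 1*74 = x*(-4) - 74 = -4*x - 74 = -74 - 4*x)
c(28) + j(-221) = (-74 - 4*28) + (7/4)*(-221) = (-74 - 112) - 1547/4 = -186 - 1547/4 = -2291/4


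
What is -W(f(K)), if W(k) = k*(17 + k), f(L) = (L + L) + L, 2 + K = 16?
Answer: -2478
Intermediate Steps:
K = 14 (K = -2 + 16 = 14)
f(L) = 3*L (f(L) = 2*L + L = 3*L)
-W(f(K)) = -3*14*(17 + 3*14) = -42*(17 + 42) = -42*59 = -1*2478 = -2478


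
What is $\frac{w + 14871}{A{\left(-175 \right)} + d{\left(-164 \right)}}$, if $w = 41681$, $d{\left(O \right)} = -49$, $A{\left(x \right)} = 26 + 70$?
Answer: $\frac{56552}{47} \approx 1203.2$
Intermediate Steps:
$A{\left(x \right)} = 96$
$\frac{w + 14871}{A{\left(-175 \right)} + d{\left(-164 \right)}} = \frac{41681 + 14871}{96 - 49} = \frac{56552}{47}$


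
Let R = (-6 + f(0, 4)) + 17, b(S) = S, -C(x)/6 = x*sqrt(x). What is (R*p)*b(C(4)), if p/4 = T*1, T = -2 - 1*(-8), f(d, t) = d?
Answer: -12672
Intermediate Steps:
T = 6 (T = -2 + 8 = 6)
C(x) = -6*x**(3/2) (C(x) = -6*x*sqrt(x) = -6*x**(3/2))
R = 11 (R = (-6 + 0) + 17 = -6 + 17 = 11)
p = 24 (p = 4*(6*1) = 4*6 = 24)
(R*p)*b(C(4)) = (11*24)*(-6*4**(3/2)) = 264*(-6*8) = 264*(-48) = -12672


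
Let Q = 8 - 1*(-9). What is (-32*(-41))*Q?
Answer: 22304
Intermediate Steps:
Q = 17 (Q = 8 + 9 = 17)
(-32*(-41))*Q = -32*(-41)*17 = 1312*17 = 22304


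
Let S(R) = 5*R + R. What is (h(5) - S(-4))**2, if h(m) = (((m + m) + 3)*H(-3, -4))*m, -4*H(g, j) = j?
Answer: 7921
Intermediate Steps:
H(g, j) = -j/4
S(R) = 6*R
h(m) = m*(3 + 2*m) (h(m) = (((m + m) + 3)*(-1/4*(-4)))*m = ((2*m + 3)*1)*m = ((3 + 2*m)*1)*m = (3 + 2*m)*m = m*(3 + 2*m))
(h(5) - S(-4))**2 = (5*(3 + 2*5) - 6*(-4))**2 = (5*(3 + 10) - 1*(-24))**2 = (5*13 + 24)**2 = (65 + 24)**2 = 89**2 = 7921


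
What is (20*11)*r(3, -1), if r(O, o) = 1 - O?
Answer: -440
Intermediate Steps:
(20*11)*r(3, -1) = (20*11)*(1 - 1*3) = 220*(1 - 3) = 220*(-2) = -440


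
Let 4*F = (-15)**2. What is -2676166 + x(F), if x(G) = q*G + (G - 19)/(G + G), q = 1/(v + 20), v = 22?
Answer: -33719670553/12600 ≈ -2.6762e+6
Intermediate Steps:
F = 225/4 (F = (1/4)*(-15)**2 = (1/4)*225 = 225/4 ≈ 56.250)
q = 1/42 (q = 1/(22 + 20) = 1/42 ≈ 0.023810)
x(G) = G/42 + (-19 + G)/(2*G) (x(G) = G/42 + (G - 19)/(G + G) = G/42 + (-19 + G)/((2*G)) = G/42 + (-19 + G)*(1/(2*G)) = G/42 + (-19 + G)/(2*G))
-2676166 + x(F) = -2676166 + (-399 + 225*(21 + 225/4)/4)/(42*(225/4)) = -2676166 + (1/42)*(4/225)*(-399 + (225/4)*(309/4)) = -2676166 + (1/42)*(4/225)*(-399 + 69525/16) = -2676166 + (1/42)*(4/225)*(63141/16) = -2676166 + 21047/12600 = -33719670553/12600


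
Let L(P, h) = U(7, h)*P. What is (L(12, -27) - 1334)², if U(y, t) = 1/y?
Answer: 86974276/49 ≈ 1.7750e+6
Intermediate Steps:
L(P, h) = P/7
(L(12, -27) - 1334)² = ((⅐)*12 - 1334)² = (12/7 - 1334)² = (-9326/7)² = 86974276/49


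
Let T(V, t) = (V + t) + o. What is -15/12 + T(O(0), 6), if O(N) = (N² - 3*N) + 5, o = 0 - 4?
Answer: 23/4 ≈ 5.7500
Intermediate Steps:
o = -4
O(N) = 5 + N² - 3*N
T(V, t) = -4 + V + t (T(V, t) = (V + t) - 4 = -4 + V + t)
-15/12 + T(O(0), 6) = -15/12 + (-4 + (5 + 0² - 3*0) + 6) = (1/12)*(-15) + (-4 + (5 + 0 + 0) + 6) = -5/4 + (-4 + 5 + 6) = -5/4 + 7 = 23/4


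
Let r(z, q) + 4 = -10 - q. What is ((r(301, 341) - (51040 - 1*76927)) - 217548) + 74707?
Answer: -117309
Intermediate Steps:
r(z, q) = -14 - q (r(z, q) = -4 + (-10 - q) = -14 - q)
((r(301, 341) - (51040 - 1*76927)) - 217548) + 74707 = (((-14 - 1*341) - (51040 - 1*76927)) - 217548) + 74707 = (((-14 - 341) - (51040 - 76927)) - 217548) + 74707 = ((-355 - 1*(-25887)) - 217548) + 74707 = ((-355 + 25887) - 217548) + 74707 = (25532 - 217548) + 74707 = -192016 + 74707 = -117309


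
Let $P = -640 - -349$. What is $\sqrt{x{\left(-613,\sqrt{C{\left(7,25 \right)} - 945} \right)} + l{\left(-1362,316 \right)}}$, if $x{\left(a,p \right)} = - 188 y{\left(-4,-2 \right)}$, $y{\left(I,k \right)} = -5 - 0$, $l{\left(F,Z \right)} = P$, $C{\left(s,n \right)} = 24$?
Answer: $\sqrt{649} \approx 25.475$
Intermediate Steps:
$P = -291$ ($P = -640 + 349 = -291$)
$l{\left(F,Z \right)} = -291$
$y{\left(I,k \right)} = -5$ ($y{\left(I,k \right)} = -5 + 0 = -5$)
$x{\left(a,p \right)} = 940$ ($x{\left(a,p \right)} = \left(-188\right) \left(-5\right) = 940$)
$\sqrt{x{\left(-613,\sqrt{C{\left(7,25 \right)} - 945} \right)} + l{\left(-1362,316 \right)}} = \sqrt{940 - 291} = \sqrt{649}$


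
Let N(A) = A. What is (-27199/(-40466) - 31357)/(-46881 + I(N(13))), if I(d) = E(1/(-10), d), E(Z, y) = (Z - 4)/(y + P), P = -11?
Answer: 12688651630/18971695013 ≈ 0.66882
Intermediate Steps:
E(Z, y) = (-4 + Z)/(-11 + y) (E(Z, y) = (Z - 4)/(y - 11) = (-4 + Z)/(-11 + y))
I(d) = -41/(10*(-11 + d)) (I(d) = (-4 + 1/(-10))/(-11 + d) = (-4 - ⅒)/(-11 + d) = -41/10/(-11 + d) = -41/(10*(-11 + d)))
(-27199/(-40466) - 31357)/(-46881 + I(N(13))) = (-27199/(-40466) - 31357)/(-46881 - 41/(-110 + 10*13)) = (-27199*(-1/40466) - 31357)/(-46881 - 41/(-110 + 130)) = (27199/40466 - 31357)/(-46881 - 41/20) = -1268865163/(40466*(-46881 - 41*1/20)) = -1268865163/(40466*(-46881 - 41/20)) = -1268865163/(40466*(-937661/20)) = -1268865163/40466*(-20/937661) = 12688651630/18971695013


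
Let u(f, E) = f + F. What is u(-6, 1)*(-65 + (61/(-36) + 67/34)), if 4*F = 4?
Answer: 198055/612 ≈ 323.62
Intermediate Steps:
F = 1 (F = (¼)*4 = 1)
u(f, E) = 1 + f (u(f, E) = f + 1 = 1 + f)
u(-6, 1)*(-65 + (61/(-36) + 67/34)) = (1 - 6)*(-65 + (61/(-36) + 67/34)) = -5*(-65 + (61*(-1/36) + 67*(1/34))) = -5*(-65 + (-61/36 + 67/34)) = -5*(-65 + 169/612) = -5*(-39611/612) = 198055/612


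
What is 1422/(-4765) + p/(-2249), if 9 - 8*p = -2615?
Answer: -4760998/10716485 ≈ -0.44427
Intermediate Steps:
p = 328 (p = 9/8 - ⅛*(-2615) = 9/8 + 2615/8 = 328)
1422/(-4765) + p/(-2249) = 1422/(-4765) + 328/(-2249) = 1422*(-1/4765) + 328*(-1/2249) = -1422/4765 - 328/2249 = -4760998/10716485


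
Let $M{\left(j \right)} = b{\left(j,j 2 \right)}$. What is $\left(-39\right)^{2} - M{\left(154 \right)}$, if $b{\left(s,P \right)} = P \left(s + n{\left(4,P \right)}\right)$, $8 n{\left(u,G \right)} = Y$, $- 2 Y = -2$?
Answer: $- \frac{91899}{2} \approx -45950.0$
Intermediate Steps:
$Y = 1$ ($Y = \left(- \frac{1}{2}\right) \left(-2\right) = 1$)
$n{\left(u,G \right)} = \frac{1}{8}$ ($n{\left(u,G \right)} = \frac{1}{8} \cdot 1 = \frac{1}{8}$)
$b{\left(s,P \right)} = P \left(\frac{1}{8} + s\right)$ ($b{\left(s,P \right)} = P \left(s + \frac{1}{8}\right) = P \left(\frac{1}{8} + s\right)$)
$M{\left(j \right)} = 2 j \left(\frac{1}{8} + j\right)$ ($M{\left(j \right)} = j 2 \left(\frac{1}{8} + j\right) = 2 j \left(\frac{1}{8} + j\right)$)
$\left(-39\right)^{2} - M{\left(154 \right)} = \left(-39\right)^{2} - \frac{1}{4} \cdot 154 \left(1 + 8 \cdot 154\right) = 1521 - \frac{1}{4} \cdot 154 \left(1 + 1232\right) = 1521 - \frac{1}{4} \cdot 154 \cdot 1233 = 1521 - \frac{94941}{2} = - \frac{91899}{2}$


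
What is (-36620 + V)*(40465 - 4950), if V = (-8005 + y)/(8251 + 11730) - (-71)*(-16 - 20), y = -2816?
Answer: -27800661730655/19981 ≈ -1.3914e+9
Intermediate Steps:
V = -51082257/19981 (V = (-8005 - 2816)/(8251 + 11730) - (-71)*(-16 - 20) = -10821/19981 - (-71)*(-36) = -10821*1/19981 - 1*2556 = -10821/19981 - 2556 = -51082257/19981 ≈ -2556.5)
(-36620 + V)*(40465 - 4950) = (-36620 - 51082257/19981)*(40465 - 4950) = -782786477/19981*35515 = -27800661730655/19981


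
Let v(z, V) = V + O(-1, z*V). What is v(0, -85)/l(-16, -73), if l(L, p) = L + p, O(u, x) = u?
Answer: 86/89 ≈ 0.96629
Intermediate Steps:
v(z, V) = -1 + V (v(z, V) = V - 1 = -1 + V)
v(0, -85)/l(-16, -73) = (-1 - 85)/(-16 - 73) = -86/(-89) = -86*(-1/89) = 86/89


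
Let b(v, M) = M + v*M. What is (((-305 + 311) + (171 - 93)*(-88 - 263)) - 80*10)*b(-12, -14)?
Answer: -4338488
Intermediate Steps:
b(v, M) = M + M*v
(((-305 + 311) + (171 - 93)*(-88 - 263)) - 80*10)*b(-12, -14) = (((-305 + 311) + (171 - 93)*(-88 - 263)) - 80*10)*(-14*(1 - 12)) = ((6 + 78*(-351)) - 800)*(-14*(-11)) = ((6 - 27378) - 800)*154 = (-27372 - 800)*154 = -28172*154 = -4338488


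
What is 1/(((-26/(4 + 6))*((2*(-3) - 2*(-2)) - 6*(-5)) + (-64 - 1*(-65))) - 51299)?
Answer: -5/256854 ≈ -1.9466e-5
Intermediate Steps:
1/(((-26/(4 + 6))*((2*(-3) - 2*(-2)) - 6*(-5)) + (-64 - 1*(-65))) - 51299) = 1/(((-26/10)*((-6 + 4) + 30) + (-64 + 65)) - 51299) = 1/((((⅒)*(-26))*(-2 + 30) + 1) - 51299) = 1/((-13/5*28 + 1) - 51299) = 1/((-364/5 + 1) - 51299) = 1/(-359/5 - 51299) = 1/(-256854/5) = -5/256854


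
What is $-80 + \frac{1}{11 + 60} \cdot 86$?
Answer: $- \frac{5594}{71} \approx -78.789$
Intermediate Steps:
$-80 + \frac{1}{11 + 60} \cdot 86 = -80 + \frac{1}{71} \cdot 86 = -80 + \frac{86}{71} = - \frac{5594}{71}$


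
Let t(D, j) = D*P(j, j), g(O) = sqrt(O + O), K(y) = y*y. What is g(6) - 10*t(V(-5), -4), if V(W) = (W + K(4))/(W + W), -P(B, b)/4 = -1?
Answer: 44 + 2*sqrt(3) ≈ 47.464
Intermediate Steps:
P(B, b) = 4 (P(B, b) = -4*(-1) = 4)
K(y) = y**2
V(W) = (16 + W)/(2*W) (V(W) = (W + 4**2)/(W + W) = (W + 16)/((2*W)) = (16 + W)*(1/(2*W)) = (16 + W)/(2*W))
g(O) = sqrt(2)*sqrt(O) (g(O) = sqrt(2*O) = sqrt(2)*sqrt(O))
t(D, j) = 4*D (t(D, j) = D*4 = 4*D)
g(6) - 10*t(V(-5), -4) = sqrt(2)*sqrt(6) - 40*(1/2)*(16 - 5)/(-5) = 2*sqrt(3) - 40*(1/2)*(-1/5)*11 = 2*sqrt(3) - 40*(-11)/10 = 2*sqrt(3) - 10*(-22/5) = 2*sqrt(3) + 44 = 44 + 2*sqrt(3)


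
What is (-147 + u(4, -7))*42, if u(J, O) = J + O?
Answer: -6300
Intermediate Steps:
(-147 + u(4, -7))*42 = (-147 + (4 - 7))*42 = (-147 - 3)*42 = -150*42 = -6300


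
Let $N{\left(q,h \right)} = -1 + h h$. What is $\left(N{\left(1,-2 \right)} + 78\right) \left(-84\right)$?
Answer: $-6804$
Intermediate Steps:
$N{\left(q,h \right)} = -1 + h^{2}$
$\left(N{\left(1,-2 \right)} + 78\right) \left(-84\right) = \left(\left(-1 + \left(-2\right)^{2}\right) + 78\right) \left(-84\right) = \left(\left(-1 + 4\right) + 78\right) \left(-84\right) = \left(3 + 78\right) \left(-84\right) = 81 \left(-84\right) = -6804$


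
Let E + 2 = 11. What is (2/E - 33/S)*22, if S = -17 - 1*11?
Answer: 3883/126 ≈ 30.817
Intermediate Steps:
E = 9 (E = -2 + 11 = 9)
S = -28 (S = -17 - 11 = -28)
(2/E - 33/S)*22 = (2/9 - 33/(-28))*22 = (2*(⅑) - 33*(-1/28))*22 = (2/9 + 33/28)*22 = (353/252)*22 = 3883/126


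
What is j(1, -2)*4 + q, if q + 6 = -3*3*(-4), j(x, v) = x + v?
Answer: 26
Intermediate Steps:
j(x, v) = v + x
q = 30 (q = -6 - 3*3*(-4) = -6 - 9*(-4) = -6 + 36 = 30)
j(1, -2)*4 + q = (-2 + 1)*4 + 30 = -1*4 + 30 = -4 + 30 = 26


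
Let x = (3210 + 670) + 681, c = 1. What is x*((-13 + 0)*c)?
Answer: -59293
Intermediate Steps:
x = 4561 (x = 3880 + 681 = 4561)
x*((-13 + 0)*c) = 4561*((-13 + 0)*1) = 4561*(-13*1) = 4561*(-13) = -59293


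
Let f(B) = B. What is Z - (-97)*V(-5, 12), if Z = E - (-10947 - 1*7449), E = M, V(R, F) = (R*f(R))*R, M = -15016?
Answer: -8745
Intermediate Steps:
V(R, F) = R**3 (V(R, F) = (R*R)*R = R**2*R = R**3)
E = -15016
Z = 3380 (Z = -15016 - (-10947 - 1*7449) = -15016 - (-10947 - 7449) = -15016 - 1*(-18396) = -15016 + 18396 = 3380)
Z - (-97)*V(-5, 12) = 3380 - (-97)*(-5)**3 = 3380 - (-97)*(-125) = 3380 - 1*12125 = 3380 - 12125 = -8745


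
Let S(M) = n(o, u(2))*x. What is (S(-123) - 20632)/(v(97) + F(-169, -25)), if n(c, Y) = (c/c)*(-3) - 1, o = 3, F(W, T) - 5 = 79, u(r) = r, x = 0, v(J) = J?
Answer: -20632/181 ≈ -113.99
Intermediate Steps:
F(W, T) = 84 (F(W, T) = 5 + 79 = 84)
n(c, Y) = -4 (n(c, Y) = 1*(-3) - 1 = -3 - 1 = -4)
S(M) = 0 (S(M) = -4*0 = 0)
(S(-123) - 20632)/(v(97) + F(-169, -25)) = (0 - 20632)/(97 + 84) = -20632/181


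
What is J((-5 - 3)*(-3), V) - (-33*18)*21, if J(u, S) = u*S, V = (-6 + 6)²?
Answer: 12474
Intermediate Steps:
V = 0 (V = 0² = 0)
J(u, S) = S*u
J((-5 - 3)*(-3), V) - (-33*18)*21 = 0*((-5 - 3)*(-3)) - (-33*18)*21 = 0*(-8*(-3)) - (-594)*21 = 0*24 - 1*(-12474) = 0 + 12474 = 12474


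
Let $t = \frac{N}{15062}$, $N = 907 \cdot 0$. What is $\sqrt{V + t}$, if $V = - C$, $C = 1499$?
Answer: $i \sqrt{1499} \approx 38.717 i$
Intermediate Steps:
$N = 0$
$t = 0$ ($t = \frac{0}{15062} = 0 \cdot \frac{1}{15062} = 0$)
$V = -1499$ ($V = \left(-1\right) 1499 = -1499$)
$\sqrt{V + t} = \sqrt{-1499 + 0} = \sqrt{-1499} = i \sqrt{1499}$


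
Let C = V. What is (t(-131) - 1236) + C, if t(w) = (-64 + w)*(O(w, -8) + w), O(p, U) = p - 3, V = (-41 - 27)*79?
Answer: 45067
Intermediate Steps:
V = -5372 (V = -68*79 = -5372)
O(p, U) = -3 + p
C = -5372
t(w) = (-64 + w)*(-3 + 2*w) (t(w) = (-64 + w)*((-3 + w) + w) = (-64 + w)*(-3 + 2*w))
(t(-131) - 1236) + C = ((192 - 131*(-131) + 2*(-131)**2) - 1236) - 5372 = ((192 + 17161 + 2*17161) - 1236) - 5372 = ((192 + 17161 + 34322) - 1236) - 5372 = (51675 - 1236) - 5372 = 50439 - 5372 = 45067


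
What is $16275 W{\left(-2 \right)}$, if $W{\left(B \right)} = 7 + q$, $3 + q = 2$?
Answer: $97650$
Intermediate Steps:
$q = -1$ ($q = -3 + 2 = -1$)
$W{\left(B \right)} = 6$ ($W{\left(B \right)} = 7 - 1 = 6$)
$16275 W{\left(-2 \right)} = 16275 \cdot 6 = 97650$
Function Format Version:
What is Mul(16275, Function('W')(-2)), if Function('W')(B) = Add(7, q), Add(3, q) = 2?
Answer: 97650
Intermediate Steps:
q = -1 (q = Add(-3, 2) = -1)
Function('W')(B) = 6 (Function('W')(B) = Add(7, -1) = 6)
Mul(16275, Function('W')(-2)) = Mul(16275, 6) = 97650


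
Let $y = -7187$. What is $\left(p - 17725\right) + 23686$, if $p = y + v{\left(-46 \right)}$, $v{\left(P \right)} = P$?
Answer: $-1272$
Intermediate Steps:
$p = -7233$ ($p = -7187 - 46 = -7233$)
$\left(p - 17725\right) + 23686 = \left(-7233 - 17725\right) + 23686 = -24958 + 23686 = -1272$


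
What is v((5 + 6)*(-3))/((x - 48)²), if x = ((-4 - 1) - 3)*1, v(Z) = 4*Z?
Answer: -33/784 ≈ -0.042092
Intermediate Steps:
x = -8 (x = (-5 - 3)*1 = -8*1 = -8)
v((5 + 6)*(-3))/((x - 48)²) = (4*((5 + 6)*(-3)))/((-8 - 48)²) = (4*(11*(-3)))/((-56)²) = (4*(-33))/3136 = -132*1/3136 = -33/784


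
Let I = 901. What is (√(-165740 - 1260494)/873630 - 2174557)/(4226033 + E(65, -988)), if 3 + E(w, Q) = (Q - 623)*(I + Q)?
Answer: -310651/623741 + I*√1426234/3814431948810 ≈ -0.49804 + 3.1309e-10*I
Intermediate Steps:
E(w, Q) = -3 + (-623 + Q)*(901 + Q) (E(w, Q) = -3 + (Q - 623)*(901 + Q) = -3 + (-623 + Q)*(901 + Q))
(√(-165740 - 1260494)/873630 - 2174557)/(4226033 + E(65, -988)) = (√(-165740 - 1260494)/873630 - 2174557)/(4226033 + (-561326 + (-988)² + 278*(-988))) = (√(-1426234)*(1/873630) - 2174557)/(4226033 + (-561326 + 976144 - 274664)) = ((I*√1426234)*(1/873630) - 2174557)/(4226033 + 140154) = (I*√1426234/873630 - 2174557)/4366187 = (-2174557 + I*√1426234/873630)*(1/4366187) = -310651/623741 + I*√1426234/3814431948810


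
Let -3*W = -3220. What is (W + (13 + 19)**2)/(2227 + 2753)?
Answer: 1573/3735 ≈ 0.42115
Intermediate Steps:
W = 3220/3 (W = -1/3*(-3220) = 3220/3 ≈ 1073.3)
(W + (13 + 19)**2)/(2227 + 2753) = (3220/3 + (13 + 19)**2)/(2227 + 2753) = (3220/3 + 32**2)/4980 = (3220/3 + 1024)*(1/4980) = (6292/3)*(1/4980) = 1573/3735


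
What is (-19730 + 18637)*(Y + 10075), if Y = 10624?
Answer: -22624007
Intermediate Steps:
(-19730 + 18637)*(Y + 10075) = (-19730 + 18637)*(10624 + 10075) = -1093*20699 = -22624007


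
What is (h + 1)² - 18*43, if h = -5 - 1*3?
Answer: -725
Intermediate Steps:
h = -8 (h = -5 - 3 = -8)
(h + 1)² - 18*43 = (-8 + 1)² - 18*43 = (-7)² - 774 = 49 - 774 = -725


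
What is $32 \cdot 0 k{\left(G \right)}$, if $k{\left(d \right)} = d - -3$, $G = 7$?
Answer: $0$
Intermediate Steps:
$k{\left(d \right)} = 3 + d$ ($k{\left(d \right)} = d + 3 = 3 + d$)
$32 \cdot 0 k{\left(G \right)} = 32 \cdot 0 \left(3 + 7\right) = 0 \cdot 10 = 0$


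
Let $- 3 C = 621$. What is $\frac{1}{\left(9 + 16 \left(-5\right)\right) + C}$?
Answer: $- \frac{1}{278} \approx -0.0035971$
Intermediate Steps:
$C = -207$ ($C = \left(- \frac{1}{3}\right) 621 = -207$)
$\frac{1}{\left(9 + 16 \left(-5\right)\right) + C} = \frac{1}{\left(9 + 16 \left(-5\right)\right) - 207} = \frac{1}{\left(9 - 80\right) - 207} = \frac{1}{-71 - 207} = \frac{1}{-278} = - \frac{1}{278}$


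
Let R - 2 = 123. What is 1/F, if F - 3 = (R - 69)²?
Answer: 1/3139 ≈ 0.00031857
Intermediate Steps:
R = 125 (R = 2 + 123 = 125)
F = 3139 (F = 3 + (125 - 69)² = 3 + 56² = 3 + 3136 = 3139)
1/F = 1/3139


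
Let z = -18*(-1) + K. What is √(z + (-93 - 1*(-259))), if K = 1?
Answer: √185 ≈ 13.601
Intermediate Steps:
z = 19 (z = -18*(-1) + 1 = 18 + 1 = 19)
√(z + (-93 - 1*(-259))) = √(19 + (-93 - 1*(-259))) = √(19 + (-93 + 259)) = √(19 + 166) = √185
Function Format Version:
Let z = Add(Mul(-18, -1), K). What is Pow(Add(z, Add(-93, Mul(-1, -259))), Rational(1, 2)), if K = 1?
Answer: Pow(185, Rational(1, 2)) ≈ 13.601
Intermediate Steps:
z = 19 (z = Add(Mul(-18, -1), 1) = Add(18, 1) = 19)
Pow(Add(z, Add(-93, Mul(-1, -259))), Rational(1, 2)) = Pow(Add(19, Add(-93, Mul(-1, -259))), Rational(1, 2)) = Pow(Add(19, Add(-93, 259)), Rational(1, 2)) = Pow(Add(19, 166), Rational(1, 2)) = Pow(185, Rational(1, 2))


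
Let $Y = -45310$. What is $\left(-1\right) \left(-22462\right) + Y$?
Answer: $-22848$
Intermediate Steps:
$\left(-1\right) \left(-22462\right) + Y = \left(-1\right) \left(-22462\right) - 45310 = 22462 - 45310 = -22848$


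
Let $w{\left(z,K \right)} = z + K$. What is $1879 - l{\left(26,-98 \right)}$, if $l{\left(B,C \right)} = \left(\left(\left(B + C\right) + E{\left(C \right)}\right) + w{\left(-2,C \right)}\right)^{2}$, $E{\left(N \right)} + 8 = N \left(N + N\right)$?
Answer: $-362062905$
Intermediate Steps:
$E{\left(N \right)} = -8 + 2 N^{2}$ ($E{\left(N \right)} = -8 + N \left(N + N\right) = -8 + N 2 N = -8 + 2 N^{2}$)
$w{\left(z,K \right)} = K + z$
$l{\left(B,C \right)} = \left(-10 + B + 2 C + 2 C^{2}\right)^{2}$ ($l{\left(B,C \right)} = \left(\left(\left(B + C\right) + \left(-8 + 2 C^{2}\right)\right) + \left(C - 2\right)\right)^{2} = \left(\left(-8 + B + C + 2 C^{2}\right) + \left(-2 + C\right)\right)^{2} = \left(-10 + B + 2 C + 2 C^{2}\right)^{2}$)
$1879 - l{\left(26,-98 \right)} = 1879 - \left(-10 + 26 + 2 \left(-98\right) + 2 \left(-98\right)^{2}\right)^{2} = 1879 - \left(-10 + 26 - 196 + 2 \cdot 9604\right)^{2} = 1879 - \left(-10 + 26 - 196 + 19208\right)^{2} = 1879 - 19028^{2} = 1879 - 362064784 = -362062905$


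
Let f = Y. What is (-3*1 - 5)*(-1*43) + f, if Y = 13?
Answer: 357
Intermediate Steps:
f = 13
(-3*1 - 5)*(-1*43) + f = (-3*1 - 5)*(-1*43) + 13 = (-3 - 5)*(-43) + 13 = -8*(-43) + 13 = 344 + 13 = 357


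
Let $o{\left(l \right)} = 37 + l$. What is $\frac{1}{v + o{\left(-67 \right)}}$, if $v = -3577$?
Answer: $- \frac{1}{3607} \approx -0.00027724$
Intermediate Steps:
$\frac{1}{v + o{\left(-67 \right)}} = \frac{1}{-3577 + \left(37 - 67\right)} = \frac{1}{-3577 - 30} = \frac{1}{-3607} = - \frac{1}{3607}$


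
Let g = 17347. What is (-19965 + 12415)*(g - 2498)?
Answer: -112109950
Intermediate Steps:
(-19965 + 12415)*(g - 2498) = (-19965 + 12415)*(17347 - 2498) = -7550*14849 = -112109950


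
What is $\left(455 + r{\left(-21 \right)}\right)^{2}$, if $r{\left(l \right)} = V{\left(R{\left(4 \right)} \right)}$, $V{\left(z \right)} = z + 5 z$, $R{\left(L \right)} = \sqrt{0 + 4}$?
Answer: $218089$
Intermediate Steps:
$R{\left(L \right)} = 2$ ($R{\left(L \right)} = \sqrt{4} = 2$)
$V{\left(z \right)} = 6 z$
$r{\left(l \right)} = 12$ ($r{\left(l \right)} = 6 \cdot 2 = 12$)
$\left(455 + r{\left(-21 \right)}\right)^{2} = \left(455 + 12\right)^{2} = 467^{2} = 218089$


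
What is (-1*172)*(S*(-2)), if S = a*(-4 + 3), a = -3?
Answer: 1032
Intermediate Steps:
S = 3 (S = -3*(-4 + 3) = -3*(-1) = 3)
(-1*172)*(S*(-2)) = (-1*172)*(3*(-2)) = -172*(-6) = 1032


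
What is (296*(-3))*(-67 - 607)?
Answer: 598512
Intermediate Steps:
(296*(-3))*(-67 - 607) = -888*(-674) = 598512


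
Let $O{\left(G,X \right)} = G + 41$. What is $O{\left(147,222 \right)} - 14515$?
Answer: $-14327$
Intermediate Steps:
$O{\left(G,X \right)} = 41 + G$
$O{\left(147,222 \right)} - 14515 = \left(41 + 147\right) - 14515 = 188 - 14515 = -14327$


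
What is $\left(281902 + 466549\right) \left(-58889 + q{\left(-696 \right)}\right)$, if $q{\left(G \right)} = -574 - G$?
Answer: $-43984219917$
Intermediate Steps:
$\left(281902 + 466549\right) \left(-58889 + q{\left(-696 \right)}\right) = \left(281902 + 466549\right) \left(-58889 - -122\right) = 748451 \left(-58889 + \left(-574 + 696\right)\right) = 748451 \left(-58889 + 122\right) = 748451 \left(-58767\right) = -43984219917$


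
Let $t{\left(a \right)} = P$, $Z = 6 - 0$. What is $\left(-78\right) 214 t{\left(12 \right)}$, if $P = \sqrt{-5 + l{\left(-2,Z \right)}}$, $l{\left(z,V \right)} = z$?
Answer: $- 16692 i \sqrt{7} \approx - 44163.0 i$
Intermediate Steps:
$Z = 6$ ($Z = 6 + 0 = 6$)
$P = i \sqrt{7}$ ($P = \sqrt{-5 - 2} = \sqrt{-7} = i \sqrt{7} \approx 2.6458 i$)
$t{\left(a \right)} = i \sqrt{7}$
$\left(-78\right) 214 t{\left(12 \right)} = \left(-78\right) 214 i \sqrt{7} = - 16692 i \sqrt{7}$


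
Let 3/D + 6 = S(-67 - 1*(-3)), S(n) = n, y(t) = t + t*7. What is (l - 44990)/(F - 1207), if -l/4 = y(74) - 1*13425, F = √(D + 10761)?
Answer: -535835580/101226163 - 6342*√52728690/101226163 ≈ -5.7484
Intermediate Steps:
y(t) = 8*t (y(t) = t + 7*t = 8*t)
D = -3/70 (D = 3/(-6 + (-67 - 1*(-3))) = 3/(-6 + (-67 + 3)) = 3/(-6 - 64) = 3/(-70) = 3*(-1/70) = -3/70 ≈ -0.042857)
F = √52728690/70 (F = √(-3/70 + 10761) = √(753267/70) = √52728690/70 ≈ 103.73)
l = 51332 (l = -4*(8*74 - 1*13425) = -4*(592 - 13425) = -4*(-12833) = 51332)
(l - 44990)/(F - 1207) = (51332 - 44990)/(√52728690/70 - 1207) = 6342/(-1207 + √52728690/70)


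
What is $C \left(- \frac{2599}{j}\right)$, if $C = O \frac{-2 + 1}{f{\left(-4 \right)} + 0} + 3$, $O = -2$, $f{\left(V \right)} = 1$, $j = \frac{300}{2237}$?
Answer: $- \frac{5813963}{60} \approx -96899.0$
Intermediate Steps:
$j = \frac{300}{2237}$ ($j = 300 \cdot \frac{1}{2237} = \frac{300}{2237} \approx 0.13411$)
$C = 5$ ($C = - 2 \frac{-2 + 1}{1 + 0} + 3 = - 2 \left(- 1^{-1}\right) + 3 = - 2 \left(\left(-1\right) 1\right) + 3 = \left(-2\right) \left(-1\right) + 3 = 2 + 3 = 5$)
$C \left(- \frac{2599}{j}\right) = 5 \left(- \frac{2599}{\frac{300}{2237}}\right) = 5 \left(\left(-2599\right) \frac{2237}{300}\right) = 5 \left(- \frac{5813963}{300}\right) = - \frac{5813963}{60}$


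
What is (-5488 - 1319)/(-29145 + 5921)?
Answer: 6807/23224 ≈ 0.29310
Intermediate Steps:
(-5488 - 1319)/(-29145 + 5921) = -6807/(-23224) = -6807*(-1/23224) = 6807/23224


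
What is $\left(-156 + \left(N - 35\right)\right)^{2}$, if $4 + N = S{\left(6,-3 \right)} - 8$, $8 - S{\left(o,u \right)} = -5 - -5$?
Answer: $38025$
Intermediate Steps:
$S{\left(o,u \right)} = 8$ ($S{\left(o,u \right)} = 8 - \left(-5 - -5\right) = 8 - \left(-5 + 5\right) = 8 - 0 = 8 + 0 = 8$)
$N = -4$ ($N = -4 + \left(8 - 8\right) = -4 + 0 = -4$)
$\left(-156 + \left(N - 35\right)\right)^{2} = \left(-156 - 39\right)^{2} = \left(-195\right)^{2} = 38025$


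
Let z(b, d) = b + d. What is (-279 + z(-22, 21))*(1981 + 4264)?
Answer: -1748600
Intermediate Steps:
(-279 + z(-22, 21))*(1981 + 4264) = (-279 + (-22 + 21))*(1981 + 4264) = (-279 - 1)*6245 = -280*6245 = -1748600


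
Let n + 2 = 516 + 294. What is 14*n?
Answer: 11312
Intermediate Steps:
n = 808 (n = -2 + (516 + 294) = -2 + 810 = 808)
14*n = 14*808 = 11312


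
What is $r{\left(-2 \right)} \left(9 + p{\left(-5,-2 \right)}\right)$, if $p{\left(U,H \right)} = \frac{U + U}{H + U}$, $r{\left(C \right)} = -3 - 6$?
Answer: $- \frac{657}{7} \approx -93.857$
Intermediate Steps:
$r{\left(C \right)} = -9$ ($r{\left(C \right)} = -3 - 6 = -9$)
$p{\left(U,H \right)} = \frac{2 U}{H + U}$
$r{\left(-2 \right)} \left(9 + p{\left(-5,-2 \right)}\right) = - 9 \left(9 + 2 \left(-5\right) \frac{1}{-2 - 5}\right) = - 9 \left(9 + 2 \left(-5\right) \frac{1}{-7}\right) = - 9 \left(9 + 2 \left(-5\right) \left(- \frac{1}{7}\right)\right) = - 9 \left(9 + \frac{10}{7}\right) = \left(-9\right) \frac{73}{7} = - \frac{657}{7}$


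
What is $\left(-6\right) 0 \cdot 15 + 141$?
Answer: $141$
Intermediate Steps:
$\left(-6\right) 0 \cdot 15 + 141 = 0 \cdot 15 + 141 = 0 + 141 = 141$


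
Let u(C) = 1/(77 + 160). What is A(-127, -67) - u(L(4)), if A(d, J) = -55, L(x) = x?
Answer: -13036/237 ≈ -55.004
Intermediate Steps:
u(C) = 1/237
A(-127, -67) - u(L(4)) = -55 - 1*1/237 = -55 - 1/237 = -13036/237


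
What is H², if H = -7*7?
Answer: 2401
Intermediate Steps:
H = -49
H² = (-49)² = 2401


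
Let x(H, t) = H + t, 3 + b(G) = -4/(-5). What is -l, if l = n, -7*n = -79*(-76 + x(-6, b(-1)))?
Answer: 33259/35 ≈ 950.26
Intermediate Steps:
b(G) = -11/5 (b(G) = -3 - 4/(-5) = -3 - 4*(-⅕) = -3 + ⅘ = -11/5)
n = -33259/35 (n = -(-79)*(-76 + (-6 - 11/5))/7 = -(-79)*(-76 - 41/5)/7 = -(-79)*(-421)/(7*5) = -⅐*33259/5 = -33259/35 ≈ -950.26)
l = -33259/35 ≈ -950.26
-l = -1*(-33259/35) = 33259/35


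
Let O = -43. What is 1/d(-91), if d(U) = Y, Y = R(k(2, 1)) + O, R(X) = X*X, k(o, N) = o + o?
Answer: -1/27 ≈ -0.037037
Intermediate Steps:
k(o, N) = 2*o
R(X) = X²
Y = -27 (Y = (2*2)² - 43 = 4² - 43 = 16 - 43 = -27)
d(U) = -27
1/d(-91) = 1/(-27) = -1/27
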